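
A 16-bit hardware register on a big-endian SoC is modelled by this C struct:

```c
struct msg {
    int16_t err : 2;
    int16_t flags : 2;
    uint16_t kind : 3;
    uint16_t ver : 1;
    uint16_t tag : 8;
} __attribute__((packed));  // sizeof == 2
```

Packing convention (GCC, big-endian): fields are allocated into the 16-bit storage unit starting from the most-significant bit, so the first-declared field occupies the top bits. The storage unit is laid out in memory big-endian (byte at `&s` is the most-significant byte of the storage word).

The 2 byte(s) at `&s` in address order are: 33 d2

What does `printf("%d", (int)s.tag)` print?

[0]=0x33 [1]=0xd2 (big-endian) → word 0x33d2
err:2 @ bit 14 → (0x33d2>>14)&0x3 = 0x0
flags:2 @ bit 12 → (0x33d2>>12)&0x3 = 0x3
kind:3 @ bit 9 → (0x33d2>>9)&0x7 = 0x1
ver:1 @ bit 8 → (0x33d2>>8)&0x1 = 0x1
tag:8 @ bit 0 → (0x33d2>>0)&0xff = 0xd2  ←

210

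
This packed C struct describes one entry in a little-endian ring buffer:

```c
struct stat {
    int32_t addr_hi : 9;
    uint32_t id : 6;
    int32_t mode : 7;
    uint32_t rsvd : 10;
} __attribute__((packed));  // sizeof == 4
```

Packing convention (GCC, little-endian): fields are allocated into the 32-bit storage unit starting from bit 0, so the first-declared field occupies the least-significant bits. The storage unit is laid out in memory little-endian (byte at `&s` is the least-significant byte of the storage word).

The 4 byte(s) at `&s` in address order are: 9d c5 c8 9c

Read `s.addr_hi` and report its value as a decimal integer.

-99

[0]=0x9d [1]=0xc5 [2]=0xc8 [3]=0x9c (little-endian) → word 0x9cc8c59d
addr_hi:9 @ bit 0 → (0x9cc8c59d>>0)&0x1ff = 0x19d  ←
id:6 @ bit 9 → (0x9cc8c59d>>9)&0x3f = 0x22
mode:7 @ bit 15 → (0x9cc8c59d>>15)&0x7f = 0x11
rsvd:10 @ bit 22 → (0x9cc8c59d>>22)&0x3ff = 0x273
addr_hi signed 9b, MSB=1: 413 - 512 = -99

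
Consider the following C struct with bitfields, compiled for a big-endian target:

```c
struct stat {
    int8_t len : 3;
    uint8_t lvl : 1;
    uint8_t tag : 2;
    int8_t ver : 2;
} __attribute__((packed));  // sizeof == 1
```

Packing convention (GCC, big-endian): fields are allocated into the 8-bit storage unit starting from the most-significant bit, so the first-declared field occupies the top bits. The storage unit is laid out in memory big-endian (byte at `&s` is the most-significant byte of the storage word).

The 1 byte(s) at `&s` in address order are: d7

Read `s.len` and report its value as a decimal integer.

[0]=0xd7 (big-endian) → word 0xd7
len:3 @ bit 5 → (0xd7>>5)&0x7 = 0x6  ←
lvl:1 @ bit 4 → (0xd7>>4)&0x1 = 0x1
tag:2 @ bit 2 → (0xd7>>2)&0x3 = 0x1
ver:2 @ bit 0 → (0xd7>>0)&0x3 = 0x3
len signed 3b, MSB=1: 6 - 8 = -2

-2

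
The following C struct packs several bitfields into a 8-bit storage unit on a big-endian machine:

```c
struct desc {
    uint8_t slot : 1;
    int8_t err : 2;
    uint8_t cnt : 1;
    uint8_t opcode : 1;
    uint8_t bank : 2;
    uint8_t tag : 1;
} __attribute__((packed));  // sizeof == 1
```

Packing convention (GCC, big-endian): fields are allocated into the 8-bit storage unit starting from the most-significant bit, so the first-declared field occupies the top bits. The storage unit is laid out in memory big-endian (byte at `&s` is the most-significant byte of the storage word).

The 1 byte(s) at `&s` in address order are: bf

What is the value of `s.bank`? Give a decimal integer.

3

[0]=0xbf (big-endian) → word 0xbf
slot:1 @ bit 7 → (0xbf>>7)&0x1 = 0x1
err:2 @ bit 5 → (0xbf>>5)&0x3 = 0x1
cnt:1 @ bit 4 → (0xbf>>4)&0x1 = 0x1
opcode:1 @ bit 3 → (0xbf>>3)&0x1 = 0x1
bank:2 @ bit 1 → (0xbf>>1)&0x3 = 0x3  ←
tag:1 @ bit 0 → (0xbf>>0)&0x1 = 0x1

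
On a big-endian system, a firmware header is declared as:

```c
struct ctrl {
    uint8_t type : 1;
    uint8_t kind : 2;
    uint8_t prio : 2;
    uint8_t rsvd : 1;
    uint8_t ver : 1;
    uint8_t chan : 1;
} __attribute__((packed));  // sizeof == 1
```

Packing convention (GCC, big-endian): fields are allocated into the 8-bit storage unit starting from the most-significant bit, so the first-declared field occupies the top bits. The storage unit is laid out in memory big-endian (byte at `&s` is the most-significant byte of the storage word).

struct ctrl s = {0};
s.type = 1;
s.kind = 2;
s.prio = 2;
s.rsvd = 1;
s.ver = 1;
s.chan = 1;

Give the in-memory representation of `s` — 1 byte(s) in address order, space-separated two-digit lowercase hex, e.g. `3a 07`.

type (1b) val=1 bits=0x1 at bit 7: 0x80
kind (2b) val=2 bits=0x2 at bit 5: 0xc0
prio (2b) val=2 bits=0x2 at bit 3: 0xd0
rsvd (1b) val=1 bits=0x1 at bit 2: 0xd4
ver (1b) val=1 bits=0x1 at bit 1: 0xd6
chan (1b) val=1 bits=0x1 at bit 0: 0xd7
word = 0xd7 → big-endian bytes:
  [0]=0xd7

d7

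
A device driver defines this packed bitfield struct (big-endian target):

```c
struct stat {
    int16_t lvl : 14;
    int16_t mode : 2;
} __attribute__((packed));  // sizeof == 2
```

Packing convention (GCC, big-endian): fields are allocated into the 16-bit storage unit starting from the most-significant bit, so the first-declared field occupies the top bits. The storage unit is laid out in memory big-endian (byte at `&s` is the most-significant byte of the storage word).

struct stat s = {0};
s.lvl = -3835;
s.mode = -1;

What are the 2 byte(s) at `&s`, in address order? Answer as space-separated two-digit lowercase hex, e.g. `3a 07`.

c4 17

lvl:14 = -3835 → 0x3105 << 2 → word 0xc414
mode:2 = -1 → 0x3 << 0 → word 0xc417
word = 0xc417 → big-endian bytes:
  [0]=0xc4  [1]=0x17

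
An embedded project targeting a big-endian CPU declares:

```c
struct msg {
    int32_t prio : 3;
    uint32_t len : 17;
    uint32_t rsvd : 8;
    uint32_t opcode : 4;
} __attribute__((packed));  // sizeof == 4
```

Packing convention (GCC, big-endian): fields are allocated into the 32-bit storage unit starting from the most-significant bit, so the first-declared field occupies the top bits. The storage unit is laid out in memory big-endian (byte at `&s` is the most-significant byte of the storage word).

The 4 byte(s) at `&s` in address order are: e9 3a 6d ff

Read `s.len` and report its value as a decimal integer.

37798

[0]=0xe9 [1]=0x3a [2]=0x6d [3]=0xff (big-endian) → word 0xe93a6dff
prio [29+:3] = (word>>29) & 0x7 = 7
len [12+:17] = (word>>12) & 0x1ffff = 37798  ←
rsvd [4+:8] = (word>>4) & 0xff = 223
opcode [0+:4] = (word>>0) & 0xf = 15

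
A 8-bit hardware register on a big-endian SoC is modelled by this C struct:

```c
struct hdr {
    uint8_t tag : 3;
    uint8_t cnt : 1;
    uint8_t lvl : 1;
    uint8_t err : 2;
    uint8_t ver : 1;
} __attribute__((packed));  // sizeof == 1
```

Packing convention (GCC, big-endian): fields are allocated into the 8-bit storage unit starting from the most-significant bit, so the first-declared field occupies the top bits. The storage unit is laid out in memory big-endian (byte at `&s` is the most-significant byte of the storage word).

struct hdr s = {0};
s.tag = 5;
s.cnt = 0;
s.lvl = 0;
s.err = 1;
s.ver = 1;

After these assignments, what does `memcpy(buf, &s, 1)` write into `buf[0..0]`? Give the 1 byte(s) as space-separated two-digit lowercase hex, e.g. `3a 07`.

tag:3 = 5 → 0x5 << 5 → word 0xa0
cnt:1 = 0 → 0x0 << 4 → word 0xa0
lvl:1 = 0 → 0x0 << 3 → word 0xa0
err:2 = 1 → 0x1 << 1 → word 0xa2
ver:1 = 1 → 0x1 << 0 → word 0xa3
word = 0xa3 → big-endian bytes:
  [0]=0xa3

a3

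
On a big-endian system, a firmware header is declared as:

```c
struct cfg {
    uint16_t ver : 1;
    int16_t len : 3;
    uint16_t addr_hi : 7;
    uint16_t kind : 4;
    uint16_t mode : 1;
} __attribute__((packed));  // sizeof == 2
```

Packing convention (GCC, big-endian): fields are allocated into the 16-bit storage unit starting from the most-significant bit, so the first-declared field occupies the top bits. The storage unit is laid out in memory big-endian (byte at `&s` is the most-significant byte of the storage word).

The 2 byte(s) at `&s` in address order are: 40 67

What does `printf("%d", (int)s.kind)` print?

3

[0]=0x40 [1]=0x67 (big-endian) → word 0x4067
ver [15+:1] = (word>>15) & 0x1 = 0
len [12+:3] = (word>>12) & 0x7 = 4
addr_hi [5+:7] = (word>>5) & 0x7f = 3
kind [1+:4] = (word>>1) & 0xf = 3  ←
mode [0+:1] = (word>>0) & 0x1 = 1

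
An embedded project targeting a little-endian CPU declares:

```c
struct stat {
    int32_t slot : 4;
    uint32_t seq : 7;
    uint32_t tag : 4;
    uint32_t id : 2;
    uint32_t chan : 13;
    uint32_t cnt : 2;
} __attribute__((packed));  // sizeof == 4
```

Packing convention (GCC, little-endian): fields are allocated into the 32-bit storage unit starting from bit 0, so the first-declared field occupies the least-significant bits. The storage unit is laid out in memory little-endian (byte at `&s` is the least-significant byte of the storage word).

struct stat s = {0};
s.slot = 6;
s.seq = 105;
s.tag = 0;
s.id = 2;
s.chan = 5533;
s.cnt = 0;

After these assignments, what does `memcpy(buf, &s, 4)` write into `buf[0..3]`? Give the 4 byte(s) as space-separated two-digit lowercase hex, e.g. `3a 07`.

96 06 3b 2b

[0+:4] slot=6 & 0xf = 0x6; word=0x00000006
[4+:7] seq=105 & 0x7f = 0x69; word=0x00000696
[11+:4] tag=0 & 0xf = 0x0; word=0x00000696
[15+:2] id=2 & 0x3 = 0x2; word=0x00010696
[17+:13] chan=5533 & 0x1fff = 0x159d; word=0x2b3b0696
[30+:2] cnt=0 & 0x3 = 0x0; word=0x2b3b0696
word = 0x2b3b0696 → little-endian bytes:
  [0]=0x96  [1]=0x06  [2]=0x3b  [3]=0x2b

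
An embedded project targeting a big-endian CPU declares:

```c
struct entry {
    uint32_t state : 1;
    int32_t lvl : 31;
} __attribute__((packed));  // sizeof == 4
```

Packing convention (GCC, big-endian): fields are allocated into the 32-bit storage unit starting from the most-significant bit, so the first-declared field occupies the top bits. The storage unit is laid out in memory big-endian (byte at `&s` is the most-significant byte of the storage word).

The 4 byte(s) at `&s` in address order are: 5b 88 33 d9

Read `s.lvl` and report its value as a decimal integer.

[0]=0x5b [1]=0x88 [2]=0x33 [3]=0xd9 (big-endian) → word 0x5b8833d9
state:1 @ bit 31 → (0x5b8833d9>>31)&0x1 = 0x0
lvl:31 @ bit 0 → (0x5b8833d9>>0)&0x7fffffff = 0x5b8833d9  ←
lvl signed 31b, MSB=1: 1535652825 - 2147483648 = -611830823

-611830823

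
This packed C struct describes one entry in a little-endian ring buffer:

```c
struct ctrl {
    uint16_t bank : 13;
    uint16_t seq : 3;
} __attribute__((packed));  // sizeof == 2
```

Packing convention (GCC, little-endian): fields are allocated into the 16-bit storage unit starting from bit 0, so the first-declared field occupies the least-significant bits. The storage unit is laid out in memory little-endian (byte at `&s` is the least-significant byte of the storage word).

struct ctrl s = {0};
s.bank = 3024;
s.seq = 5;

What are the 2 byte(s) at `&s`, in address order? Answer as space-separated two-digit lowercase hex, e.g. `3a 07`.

d0 ab

bank:13 = 3024 → 0xbd0 << 0 → word 0x0bd0
seq:3 = 5 → 0x5 << 13 → word 0xabd0
word = 0xabd0 → little-endian bytes:
  [0]=0xd0  [1]=0xab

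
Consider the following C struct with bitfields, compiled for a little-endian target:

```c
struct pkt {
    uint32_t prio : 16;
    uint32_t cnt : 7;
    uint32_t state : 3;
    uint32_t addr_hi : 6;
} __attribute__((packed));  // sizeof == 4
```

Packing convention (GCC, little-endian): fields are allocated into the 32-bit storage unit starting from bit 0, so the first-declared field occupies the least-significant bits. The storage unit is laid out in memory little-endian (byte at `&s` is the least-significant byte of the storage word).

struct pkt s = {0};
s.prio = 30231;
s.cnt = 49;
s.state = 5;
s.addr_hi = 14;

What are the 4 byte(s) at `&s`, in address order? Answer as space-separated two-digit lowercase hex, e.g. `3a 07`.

17 76 b1 3a

[0+:16] prio=30231 & 0xffff = 0x7617; word=0x00007617
[16+:7] cnt=49 & 0x7f = 0x31; word=0x00317617
[23+:3] state=5 & 0x7 = 0x5; word=0x02b17617
[26+:6] addr_hi=14 & 0x3f = 0xe; word=0x3ab17617
word = 0x3ab17617 → little-endian bytes:
  [0]=0x17  [1]=0x76  [2]=0xb1  [3]=0x3a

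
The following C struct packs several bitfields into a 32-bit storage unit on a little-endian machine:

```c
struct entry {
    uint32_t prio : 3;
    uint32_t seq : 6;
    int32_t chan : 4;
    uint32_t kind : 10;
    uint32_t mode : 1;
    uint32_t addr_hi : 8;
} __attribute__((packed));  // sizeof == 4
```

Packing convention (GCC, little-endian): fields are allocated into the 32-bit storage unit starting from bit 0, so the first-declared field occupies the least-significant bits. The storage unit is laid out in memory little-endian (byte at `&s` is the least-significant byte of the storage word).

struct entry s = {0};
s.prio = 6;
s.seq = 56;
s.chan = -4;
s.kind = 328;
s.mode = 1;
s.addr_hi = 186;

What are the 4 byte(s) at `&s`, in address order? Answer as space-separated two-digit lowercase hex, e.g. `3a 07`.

[0+:3] prio=6 & 0x7 = 0x6; word=0x00000006
[3+:6] seq=56 & 0x3f = 0x38; word=0x000001c6
[9+:4] chan=-4 & 0xf = 0xc; word=0x000019c6
[13+:10] kind=328 & 0x3ff = 0x148; word=0x002919c6
[23+:1] mode=1 & 0x1 = 0x1; word=0x00a919c6
[24+:8] addr_hi=186 & 0xff = 0xba; word=0xbaa919c6
word = 0xbaa919c6 → little-endian bytes:
  [0]=0xc6  [1]=0x19  [2]=0xa9  [3]=0xba

c6 19 a9 ba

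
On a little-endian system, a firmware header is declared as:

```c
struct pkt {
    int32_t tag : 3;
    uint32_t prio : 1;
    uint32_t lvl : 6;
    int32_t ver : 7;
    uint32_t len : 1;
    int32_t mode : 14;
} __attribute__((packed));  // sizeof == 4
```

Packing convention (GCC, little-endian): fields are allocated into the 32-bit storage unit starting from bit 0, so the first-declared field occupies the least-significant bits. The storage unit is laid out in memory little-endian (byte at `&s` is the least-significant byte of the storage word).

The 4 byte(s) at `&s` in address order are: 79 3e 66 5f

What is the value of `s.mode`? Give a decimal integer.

[0]=0x79 [1]=0x3e [2]=0x66 [3]=0x5f (little-endian) → word 0x5f663e79
tag:3 @ bit 0 → (0x5f663e79>>0)&0x7 = 0x1
prio:1 @ bit 3 → (0x5f663e79>>3)&0x1 = 0x1
lvl:6 @ bit 4 → (0x5f663e79>>4)&0x3f = 0x27
ver:7 @ bit 10 → (0x5f663e79>>10)&0x7f = 0xf
len:1 @ bit 17 → (0x5f663e79>>17)&0x1 = 0x1
mode:14 @ bit 18 → (0x5f663e79>>18)&0x3fff = 0x17d9  ←
mode signed 14b, MSB=0: value = 6105

6105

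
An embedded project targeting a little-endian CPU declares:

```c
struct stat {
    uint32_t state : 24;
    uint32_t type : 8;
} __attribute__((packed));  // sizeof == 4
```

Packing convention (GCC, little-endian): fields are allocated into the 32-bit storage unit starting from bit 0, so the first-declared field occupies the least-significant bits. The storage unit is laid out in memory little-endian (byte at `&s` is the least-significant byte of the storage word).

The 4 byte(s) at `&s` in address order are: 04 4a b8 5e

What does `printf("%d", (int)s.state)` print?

[0]=0x04 [1]=0x4a [2]=0xb8 [3]=0x5e (little-endian) → word 0x5eb84a04
state [0+:24] = (word>>0) & 0xffffff = 12077572  ←
type [24+:8] = (word>>24) & 0xff = 94

12077572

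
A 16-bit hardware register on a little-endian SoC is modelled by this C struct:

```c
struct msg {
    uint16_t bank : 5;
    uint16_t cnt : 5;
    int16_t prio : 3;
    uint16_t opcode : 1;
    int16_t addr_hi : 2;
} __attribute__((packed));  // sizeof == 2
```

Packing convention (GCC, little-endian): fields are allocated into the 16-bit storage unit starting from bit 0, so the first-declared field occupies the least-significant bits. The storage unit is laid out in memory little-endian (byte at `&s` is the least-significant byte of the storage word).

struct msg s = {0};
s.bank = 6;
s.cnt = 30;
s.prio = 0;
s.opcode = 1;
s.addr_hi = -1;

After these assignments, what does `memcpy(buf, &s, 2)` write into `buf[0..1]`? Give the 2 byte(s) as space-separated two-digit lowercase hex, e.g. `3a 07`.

bank:5 = 6 → 0x6 << 0 → word 0x0006
cnt:5 = 30 → 0x1e << 5 → word 0x03c6
prio:3 = 0 → 0x0 << 10 → word 0x03c6
opcode:1 = 1 → 0x1 << 13 → word 0x23c6
addr_hi:2 = -1 → 0x3 << 14 → word 0xe3c6
word = 0xe3c6 → little-endian bytes:
  [0]=0xc6  [1]=0xe3

c6 e3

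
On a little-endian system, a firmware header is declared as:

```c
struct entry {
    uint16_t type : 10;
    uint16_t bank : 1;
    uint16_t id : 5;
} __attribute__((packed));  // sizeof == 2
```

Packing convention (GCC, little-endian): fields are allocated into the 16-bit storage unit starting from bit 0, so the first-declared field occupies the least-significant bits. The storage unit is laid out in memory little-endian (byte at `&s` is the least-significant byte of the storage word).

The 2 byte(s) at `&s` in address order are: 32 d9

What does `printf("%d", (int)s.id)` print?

[0]=0x32 [1]=0xd9 (little-endian) → word 0xd932
type:10 @ bit 0 → (0xd932>>0)&0x3ff = 0x132
bank:1 @ bit 10 → (0xd932>>10)&0x1 = 0x0
id:5 @ bit 11 → (0xd932>>11)&0x1f = 0x1b  ←

27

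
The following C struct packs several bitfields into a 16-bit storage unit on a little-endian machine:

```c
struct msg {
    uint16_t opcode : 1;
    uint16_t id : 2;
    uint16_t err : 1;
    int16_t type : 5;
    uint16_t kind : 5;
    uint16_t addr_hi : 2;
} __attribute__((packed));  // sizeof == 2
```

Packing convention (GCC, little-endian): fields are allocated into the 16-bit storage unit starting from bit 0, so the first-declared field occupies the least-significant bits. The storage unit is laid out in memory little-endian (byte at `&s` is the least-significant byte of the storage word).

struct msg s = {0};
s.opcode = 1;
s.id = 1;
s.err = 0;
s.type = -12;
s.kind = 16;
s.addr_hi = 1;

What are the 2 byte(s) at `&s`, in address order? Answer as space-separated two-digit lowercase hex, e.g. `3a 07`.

opcode:1 = 1 → 0x1 << 0 → word 0x0001
id:2 = 1 → 0x1 << 1 → word 0x0003
err:1 = 0 → 0x0 << 3 → word 0x0003
type:5 = -12 → 0x14 << 4 → word 0x0143
kind:5 = 16 → 0x10 << 9 → word 0x2143
addr_hi:2 = 1 → 0x1 << 14 → word 0x6143
word = 0x6143 → little-endian bytes:
  [0]=0x43  [1]=0x61

43 61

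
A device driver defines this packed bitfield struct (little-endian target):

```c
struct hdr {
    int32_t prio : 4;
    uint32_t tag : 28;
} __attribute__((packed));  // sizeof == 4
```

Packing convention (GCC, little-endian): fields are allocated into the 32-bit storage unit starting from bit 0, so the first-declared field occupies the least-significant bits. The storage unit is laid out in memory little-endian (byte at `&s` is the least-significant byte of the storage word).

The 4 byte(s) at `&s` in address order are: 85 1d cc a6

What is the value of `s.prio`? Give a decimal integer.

[0]=0x85 [1]=0x1d [2]=0xcc [3]=0xa6 (little-endian) → word 0xa6cc1d85
prio [0+:4] = (word>>0) & 0xf = 5  ←
tag [4+:28] = (word>>4) & 0xfffffff = 174899672
prio signed 4b, MSB=0: value = 5

5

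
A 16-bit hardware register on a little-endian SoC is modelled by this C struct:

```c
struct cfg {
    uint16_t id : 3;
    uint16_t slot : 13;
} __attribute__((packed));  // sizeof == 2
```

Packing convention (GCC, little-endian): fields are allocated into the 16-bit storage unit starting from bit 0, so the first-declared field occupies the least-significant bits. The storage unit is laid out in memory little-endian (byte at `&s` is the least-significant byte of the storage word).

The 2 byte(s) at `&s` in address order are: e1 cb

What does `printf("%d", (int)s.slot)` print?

6524

[0]=0xe1 [1]=0xcb (little-endian) → word 0xcbe1
id:3 @ bit 0 → (0xcbe1>>0)&0x7 = 0x1
slot:13 @ bit 3 → (0xcbe1>>3)&0x1fff = 0x197c  ←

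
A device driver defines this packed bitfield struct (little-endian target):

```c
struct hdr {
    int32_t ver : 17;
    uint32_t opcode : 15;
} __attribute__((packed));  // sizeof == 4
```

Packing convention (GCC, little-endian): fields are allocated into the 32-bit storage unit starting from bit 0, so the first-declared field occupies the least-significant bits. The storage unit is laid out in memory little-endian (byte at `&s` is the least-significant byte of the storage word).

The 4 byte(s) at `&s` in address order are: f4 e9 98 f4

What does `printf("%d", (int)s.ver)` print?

59892

[0]=0xf4 [1]=0xe9 [2]=0x98 [3]=0xf4 (little-endian) → word 0xf498e9f4
ver:17 @ bit 0 → (0xf498e9f4>>0)&0x1ffff = 0xe9f4  ←
opcode:15 @ bit 17 → (0xf498e9f4>>17)&0x7fff = 0x7a4c
ver signed 17b, MSB=0: value = 59892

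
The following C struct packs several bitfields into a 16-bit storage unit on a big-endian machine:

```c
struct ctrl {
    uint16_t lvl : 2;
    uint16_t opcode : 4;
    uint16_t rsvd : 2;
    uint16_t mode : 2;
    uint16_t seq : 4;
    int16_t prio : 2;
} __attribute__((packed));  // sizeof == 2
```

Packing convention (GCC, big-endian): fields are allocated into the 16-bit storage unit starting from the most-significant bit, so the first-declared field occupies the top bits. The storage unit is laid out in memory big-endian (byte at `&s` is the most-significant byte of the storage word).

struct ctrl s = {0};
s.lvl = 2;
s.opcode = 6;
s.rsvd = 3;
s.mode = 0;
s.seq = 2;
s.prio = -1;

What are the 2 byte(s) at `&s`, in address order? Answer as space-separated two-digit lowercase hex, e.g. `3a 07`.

9b 0b

lvl (2b) val=2 bits=0x2 at bit 14: 0x8000
opcode (4b) val=6 bits=0x6 at bit 10: 0x9800
rsvd (2b) val=3 bits=0x3 at bit 8: 0x9b00
mode (2b) val=0 bits=0x0 at bit 6: 0x9b00
seq (4b) val=2 bits=0x2 at bit 2: 0x9b08
prio (2b) val=-1 bits=0x3 at bit 0: 0x9b0b
word = 0x9b0b → big-endian bytes:
  [0]=0x9b  [1]=0x0b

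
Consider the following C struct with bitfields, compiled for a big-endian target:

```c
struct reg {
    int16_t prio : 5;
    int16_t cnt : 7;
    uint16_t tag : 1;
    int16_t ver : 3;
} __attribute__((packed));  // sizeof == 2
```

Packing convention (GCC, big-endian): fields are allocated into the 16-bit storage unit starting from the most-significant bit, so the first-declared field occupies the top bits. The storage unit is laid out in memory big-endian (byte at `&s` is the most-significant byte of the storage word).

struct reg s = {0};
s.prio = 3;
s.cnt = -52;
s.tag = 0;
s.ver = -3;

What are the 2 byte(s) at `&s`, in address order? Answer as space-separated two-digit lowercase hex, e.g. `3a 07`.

prio (5b) val=3 bits=0x3 at bit 11: 0x1800
cnt (7b) val=-52 bits=0x4c at bit 4: 0x1cc0
tag (1b) val=0 bits=0x0 at bit 3: 0x1cc0
ver (3b) val=-3 bits=0x5 at bit 0: 0x1cc5
word = 0x1cc5 → big-endian bytes:
  [0]=0x1c  [1]=0xc5

1c c5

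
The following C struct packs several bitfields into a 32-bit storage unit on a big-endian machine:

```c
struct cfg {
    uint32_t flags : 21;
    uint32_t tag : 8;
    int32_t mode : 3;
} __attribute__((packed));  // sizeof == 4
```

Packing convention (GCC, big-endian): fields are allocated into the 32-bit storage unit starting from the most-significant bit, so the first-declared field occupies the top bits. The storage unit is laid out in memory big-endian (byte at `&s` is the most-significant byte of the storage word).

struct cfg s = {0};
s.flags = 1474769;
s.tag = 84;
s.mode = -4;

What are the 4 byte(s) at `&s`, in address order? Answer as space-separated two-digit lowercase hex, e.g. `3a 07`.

b4 06 8a a4

flags:21 = 1474769 → 0x1680d1 << 11 → word 0xb4068800
tag:8 = 84 → 0x54 << 3 → word 0xb4068aa0
mode:3 = -4 → 0x4 << 0 → word 0xb4068aa4
word = 0xb4068aa4 → big-endian bytes:
  [0]=0xb4  [1]=0x06  [2]=0x8a  [3]=0xa4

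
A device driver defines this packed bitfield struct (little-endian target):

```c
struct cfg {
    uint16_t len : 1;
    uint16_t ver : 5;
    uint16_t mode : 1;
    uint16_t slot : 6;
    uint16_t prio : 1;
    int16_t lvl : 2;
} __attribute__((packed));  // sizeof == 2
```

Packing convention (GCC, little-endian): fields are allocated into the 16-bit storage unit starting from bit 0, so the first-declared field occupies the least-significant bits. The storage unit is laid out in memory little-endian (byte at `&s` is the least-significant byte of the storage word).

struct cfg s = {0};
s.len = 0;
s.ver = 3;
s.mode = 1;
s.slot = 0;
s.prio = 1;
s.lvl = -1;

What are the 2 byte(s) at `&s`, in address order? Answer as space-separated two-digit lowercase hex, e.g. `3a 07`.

len:1 = 0 → 0x0 << 0 → word 0x0000
ver:5 = 3 → 0x3 << 1 → word 0x0006
mode:1 = 1 → 0x1 << 6 → word 0x0046
slot:6 = 0 → 0x0 << 7 → word 0x0046
prio:1 = 1 → 0x1 << 13 → word 0x2046
lvl:2 = -1 → 0x3 << 14 → word 0xe046
word = 0xe046 → little-endian bytes:
  [0]=0x46  [1]=0xe0

46 e0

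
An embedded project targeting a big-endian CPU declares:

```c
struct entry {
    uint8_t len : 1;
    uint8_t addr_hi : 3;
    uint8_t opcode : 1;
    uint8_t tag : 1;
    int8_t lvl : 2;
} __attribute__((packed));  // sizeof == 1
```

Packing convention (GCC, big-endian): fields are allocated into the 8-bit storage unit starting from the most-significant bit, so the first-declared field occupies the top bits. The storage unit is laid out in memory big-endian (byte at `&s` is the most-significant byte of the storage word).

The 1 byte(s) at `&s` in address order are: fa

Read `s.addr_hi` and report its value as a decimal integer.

[0]=0xfa (big-endian) → word 0xfa
len:1 @ bit 7 → (0xfa>>7)&0x1 = 0x1
addr_hi:3 @ bit 4 → (0xfa>>4)&0x7 = 0x7  ←
opcode:1 @ bit 3 → (0xfa>>3)&0x1 = 0x1
tag:1 @ bit 2 → (0xfa>>2)&0x1 = 0x0
lvl:2 @ bit 0 → (0xfa>>0)&0x3 = 0x2

7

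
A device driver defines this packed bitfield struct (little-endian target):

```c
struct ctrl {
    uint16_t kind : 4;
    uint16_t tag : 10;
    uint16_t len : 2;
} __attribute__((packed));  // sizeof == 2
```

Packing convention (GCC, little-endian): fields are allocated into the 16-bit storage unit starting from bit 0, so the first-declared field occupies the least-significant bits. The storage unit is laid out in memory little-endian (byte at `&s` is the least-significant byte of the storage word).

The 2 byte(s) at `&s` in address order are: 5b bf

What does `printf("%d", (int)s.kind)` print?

[0]=0x5b [1]=0xbf (little-endian) → word 0xbf5b
kind [0+:4] = (word>>0) & 0xf = 11  ←
tag [4+:10] = (word>>4) & 0x3ff = 1013
len [14+:2] = (word>>14) & 0x3 = 2

11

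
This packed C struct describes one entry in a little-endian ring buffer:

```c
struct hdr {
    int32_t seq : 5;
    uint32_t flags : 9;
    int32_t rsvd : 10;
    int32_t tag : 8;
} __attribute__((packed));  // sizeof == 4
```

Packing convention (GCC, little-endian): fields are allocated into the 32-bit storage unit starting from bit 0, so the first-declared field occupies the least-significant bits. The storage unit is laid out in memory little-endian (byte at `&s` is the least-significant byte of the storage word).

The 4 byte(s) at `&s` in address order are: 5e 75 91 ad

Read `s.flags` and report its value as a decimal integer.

426

[0]=0x5e [1]=0x75 [2]=0x91 [3]=0xad (little-endian) → word 0xad91755e
seq:5 @ bit 0 → (0xad91755e>>0)&0x1f = 0x1e
flags:9 @ bit 5 → (0xad91755e>>5)&0x1ff = 0x1aa  ←
rsvd:10 @ bit 14 → (0xad91755e>>14)&0x3ff = 0x245
tag:8 @ bit 24 → (0xad91755e>>24)&0xff = 0xad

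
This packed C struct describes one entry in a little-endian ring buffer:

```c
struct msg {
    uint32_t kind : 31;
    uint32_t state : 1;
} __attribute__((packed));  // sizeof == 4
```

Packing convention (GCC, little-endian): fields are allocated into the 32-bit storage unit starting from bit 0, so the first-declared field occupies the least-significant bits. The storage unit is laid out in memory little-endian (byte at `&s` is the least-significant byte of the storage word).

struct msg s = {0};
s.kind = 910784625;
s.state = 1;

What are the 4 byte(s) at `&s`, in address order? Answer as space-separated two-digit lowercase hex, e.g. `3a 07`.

71 78 49 b6

[0+:31] kind=910784625 & 0x7fffffff = 0x36497871; word=0x36497871
[31+:1] state=1 & 0x1 = 0x1; word=0xb6497871
word = 0xb6497871 → little-endian bytes:
  [0]=0x71  [1]=0x78  [2]=0x49  [3]=0xb6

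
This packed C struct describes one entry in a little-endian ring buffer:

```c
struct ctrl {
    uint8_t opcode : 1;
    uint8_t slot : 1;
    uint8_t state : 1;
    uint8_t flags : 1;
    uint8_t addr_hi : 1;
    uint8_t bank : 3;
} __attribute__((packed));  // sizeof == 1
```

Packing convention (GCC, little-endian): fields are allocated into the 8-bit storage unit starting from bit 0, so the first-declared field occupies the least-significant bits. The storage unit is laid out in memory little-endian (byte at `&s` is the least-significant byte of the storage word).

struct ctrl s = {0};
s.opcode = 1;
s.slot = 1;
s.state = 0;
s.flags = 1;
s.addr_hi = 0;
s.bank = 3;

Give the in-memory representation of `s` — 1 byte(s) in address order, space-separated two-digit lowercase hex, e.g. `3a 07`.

[0+:1] opcode=1 & 0x1 = 0x1; word=0x01
[1+:1] slot=1 & 0x1 = 0x1; word=0x03
[2+:1] state=0 & 0x1 = 0x0; word=0x03
[3+:1] flags=1 & 0x1 = 0x1; word=0x0b
[4+:1] addr_hi=0 & 0x1 = 0x0; word=0x0b
[5+:3] bank=3 & 0x7 = 0x3; word=0x6b
word = 0x6b → little-endian bytes:
  [0]=0x6b

6b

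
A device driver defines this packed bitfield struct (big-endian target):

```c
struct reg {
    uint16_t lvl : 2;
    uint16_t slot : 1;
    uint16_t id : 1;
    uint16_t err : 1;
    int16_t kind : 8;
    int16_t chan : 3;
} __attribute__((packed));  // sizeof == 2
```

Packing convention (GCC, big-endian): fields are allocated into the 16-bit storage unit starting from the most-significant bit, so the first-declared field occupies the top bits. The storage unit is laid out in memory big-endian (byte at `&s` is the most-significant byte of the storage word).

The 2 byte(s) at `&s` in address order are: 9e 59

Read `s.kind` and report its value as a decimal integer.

-53

[0]=0x9e [1]=0x59 (big-endian) → word 0x9e59
lvl [14+:2] = (word>>14) & 0x3 = 2
slot [13+:1] = (word>>13) & 0x1 = 0
id [12+:1] = (word>>12) & 0x1 = 1
err [11+:1] = (word>>11) & 0x1 = 1
kind [3+:8] = (word>>3) & 0xff = 203  ←
chan [0+:3] = (word>>0) & 0x7 = 1
kind signed 8b, MSB=1: 203 - 256 = -53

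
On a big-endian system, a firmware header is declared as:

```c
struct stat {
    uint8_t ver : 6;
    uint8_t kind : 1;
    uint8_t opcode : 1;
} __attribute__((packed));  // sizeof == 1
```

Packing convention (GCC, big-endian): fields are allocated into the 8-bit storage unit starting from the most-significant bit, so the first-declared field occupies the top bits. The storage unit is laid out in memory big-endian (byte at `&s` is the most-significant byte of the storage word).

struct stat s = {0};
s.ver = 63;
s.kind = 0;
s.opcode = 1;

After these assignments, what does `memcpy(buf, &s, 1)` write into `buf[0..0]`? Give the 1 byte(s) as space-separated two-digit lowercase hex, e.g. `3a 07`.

fd

ver (6b) val=63 bits=0x3f at bit 2: 0xfc
kind (1b) val=0 bits=0x0 at bit 1: 0xfc
opcode (1b) val=1 bits=0x1 at bit 0: 0xfd
word = 0xfd → big-endian bytes:
  [0]=0xfd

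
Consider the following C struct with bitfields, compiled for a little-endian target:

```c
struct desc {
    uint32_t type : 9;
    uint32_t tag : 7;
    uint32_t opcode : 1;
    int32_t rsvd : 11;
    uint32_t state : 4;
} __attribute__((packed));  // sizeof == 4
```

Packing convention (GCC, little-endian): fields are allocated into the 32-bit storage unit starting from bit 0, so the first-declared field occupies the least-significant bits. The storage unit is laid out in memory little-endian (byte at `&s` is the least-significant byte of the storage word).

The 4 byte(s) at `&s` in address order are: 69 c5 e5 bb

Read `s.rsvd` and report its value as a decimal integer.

-526

[0]=0x69 [1]=0xc5 [2]=0xe5 [3]=0xbb (little-endian) → word 0xbbe5c569
type:9 @ bit 0 → (0xbbe5c569>>0)&0x1ff = 0x169
tag:7 @ bit 9 → (0xbbe5c569>>9)&0x7f = 0x62
opcode:1 @ bit 16 → (0xbbe5c569>>16)&0x1 = 0x1
rsvd:11 @ bit 17 → (0xbbe5c569>>17)&0x7ff = 0x5f2  ←
state:4 @ bit 28 → (0xbbe5c569>>28)&0xf = 0xb
rsvd signed 11b, MSB=1: 1522 - 2048 = -526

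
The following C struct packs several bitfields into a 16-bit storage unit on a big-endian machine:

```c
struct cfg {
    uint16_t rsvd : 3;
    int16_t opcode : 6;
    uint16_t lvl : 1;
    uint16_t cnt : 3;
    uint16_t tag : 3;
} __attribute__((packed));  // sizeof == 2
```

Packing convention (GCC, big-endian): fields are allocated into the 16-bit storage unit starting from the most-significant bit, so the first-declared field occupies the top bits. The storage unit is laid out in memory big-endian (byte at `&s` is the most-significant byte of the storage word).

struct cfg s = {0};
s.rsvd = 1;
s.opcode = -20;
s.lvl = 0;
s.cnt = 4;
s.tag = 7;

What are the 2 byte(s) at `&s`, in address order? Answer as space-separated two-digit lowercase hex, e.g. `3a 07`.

rsvd (3b) val=1 bits=0x1 at bit 13: 0x2000
opcode (6b) val=-20 bits=0x2c at bit 7: 0x3600
lvl (1b) val=0 bits=0x0 at bit 6: 0x3600
cnt (3b) val=4 bits=0x4 at bit 3: 0x3620
tag (3b) val=7 bits=0x7 at bit 0: 0x3627
word = 0x3627 → big-endian bytes:
  [0]=0x36  [1]=0x27

36 27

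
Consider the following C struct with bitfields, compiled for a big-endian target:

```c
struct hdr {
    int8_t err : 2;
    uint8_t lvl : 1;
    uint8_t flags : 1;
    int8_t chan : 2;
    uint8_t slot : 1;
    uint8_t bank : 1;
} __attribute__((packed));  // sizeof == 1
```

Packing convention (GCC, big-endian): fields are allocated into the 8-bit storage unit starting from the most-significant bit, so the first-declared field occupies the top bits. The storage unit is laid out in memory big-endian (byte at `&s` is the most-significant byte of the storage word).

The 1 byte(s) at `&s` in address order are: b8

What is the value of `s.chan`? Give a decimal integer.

-2

[0]=0xb8 (big-endian) → word 0xb8
err [6+:2] = (word>>6) & 0x3 = 2
lvl [5+:1] = (word>>5) & 0x1 = 1
flags [4+:1] = (word>>4) & 0x1 = 1
chan [2+:2] = (word>>2) & 0x3 = 2  ←
slot [1+:1] = (word>>1) & 0x1 = 0
bank [0+:1] = (word>>0) & 0x1 = 0
chan signed 2b, MSB=1: 2 - 4 = -2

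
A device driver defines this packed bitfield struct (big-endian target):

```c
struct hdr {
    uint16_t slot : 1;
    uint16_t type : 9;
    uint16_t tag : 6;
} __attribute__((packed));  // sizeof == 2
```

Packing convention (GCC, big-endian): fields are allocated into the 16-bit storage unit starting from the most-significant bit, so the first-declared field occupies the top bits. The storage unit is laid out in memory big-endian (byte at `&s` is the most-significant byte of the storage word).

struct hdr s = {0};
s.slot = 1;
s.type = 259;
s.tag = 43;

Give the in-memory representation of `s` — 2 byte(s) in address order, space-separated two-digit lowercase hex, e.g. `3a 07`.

c0 eb

slot (1b) val=1 bits=0x1 at bit 15: 0x8000
type (9b) val=259 bits=0x103 at bit 6: 0xc0c0
tag (6b) val=43 bits=0x2b at bit 0: 0xc0eb
word = 0xc0eb → big-endian bytes:
  [0]=0xc0  [1]=0xeb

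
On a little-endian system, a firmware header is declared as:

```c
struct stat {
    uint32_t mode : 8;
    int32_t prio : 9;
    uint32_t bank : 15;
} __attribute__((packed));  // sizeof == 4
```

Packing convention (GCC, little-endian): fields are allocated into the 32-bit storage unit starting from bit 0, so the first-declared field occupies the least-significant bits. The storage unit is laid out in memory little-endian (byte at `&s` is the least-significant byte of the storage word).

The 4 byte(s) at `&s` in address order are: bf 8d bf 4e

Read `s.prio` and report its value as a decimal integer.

[0]=0xbf [1]=0x8d [2]=0xbf [3]=0x4e (little-endian) → word 0x4ebf8dbf
mode:8 @ bit 0 → (0x4ebf8dbf>>0)&0xff = 0xbf
prio:9 @ bit 8 → (0x4ebf8dbf>>8)&0x1ff = 0x18d  ←
bank:15 @ bit 17 → (0x4ebf8dbf>>17)&0x7fff = 0x275f
prio signed 9b, MSB=1: 397 - 512 = -115

-115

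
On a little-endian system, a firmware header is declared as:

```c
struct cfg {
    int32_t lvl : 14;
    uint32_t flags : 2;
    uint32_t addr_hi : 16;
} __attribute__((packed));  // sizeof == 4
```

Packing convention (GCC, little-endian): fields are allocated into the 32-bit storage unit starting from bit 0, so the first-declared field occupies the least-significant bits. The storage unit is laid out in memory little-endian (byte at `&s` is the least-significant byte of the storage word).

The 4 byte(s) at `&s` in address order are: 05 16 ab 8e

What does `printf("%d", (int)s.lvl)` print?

[0]=0x05 [1]=0x16 [2]=0xab [3]=0x8e (little-endian) → word 0x8eab1605
lvl:14 @ bit 0 → (0x8eab1605>>0)&0x3fff = 0x1605  ←
flags:2 @ bit 14 → (0x8eab1605>>14)&0x3 = 0x0
addr_hi:16 @ bit 16 → (0x8eab1605>>16)&0xffff = 0x8eab
lvl signed 14b, MSB=0: value = 5637

5637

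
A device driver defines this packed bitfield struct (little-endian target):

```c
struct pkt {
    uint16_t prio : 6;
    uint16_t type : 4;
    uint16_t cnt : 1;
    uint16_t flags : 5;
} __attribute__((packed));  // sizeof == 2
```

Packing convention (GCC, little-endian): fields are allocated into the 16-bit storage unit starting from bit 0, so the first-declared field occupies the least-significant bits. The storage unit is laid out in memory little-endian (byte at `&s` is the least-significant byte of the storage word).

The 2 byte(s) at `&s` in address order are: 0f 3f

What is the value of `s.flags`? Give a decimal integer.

[0]=0x0f [1]=0x3f (little-endian) → word 0x3f0f
prio:6 @ bit 0 → (0x3f0f>>0)&0x3f = 0xf
type:4 @ bit 6 → (0x3f0f>>6)&0xf = 0xc
cnt:1 @ bit 10 → (0x3f0f>>10)&0x1 = 0x1
flags:5 @ bit 11 → (0x3f0f>>11)&0x1f = 0x7  ←

7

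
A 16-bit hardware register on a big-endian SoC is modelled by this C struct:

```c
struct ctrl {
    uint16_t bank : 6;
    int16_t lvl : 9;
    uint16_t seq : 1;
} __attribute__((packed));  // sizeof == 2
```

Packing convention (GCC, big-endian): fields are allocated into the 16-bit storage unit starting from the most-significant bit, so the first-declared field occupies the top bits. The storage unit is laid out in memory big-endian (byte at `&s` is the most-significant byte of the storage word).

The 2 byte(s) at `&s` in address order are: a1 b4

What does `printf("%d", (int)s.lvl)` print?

[0]=0xa1 [1]=0xb4 (big-endian) → word 0xa1b4
bank:6 @ bit 10 → (0xa1b4>>10)&0x3f = 0x28
lvl:9 @ bit 1 → (0xa1b4>>1)&0x1ff = 0xda  ←
seq:1 @ bit 0 → (0xa1b4>>0)&0x1 = 0x0
lvl signed 9b, MSB=0: value = 218

218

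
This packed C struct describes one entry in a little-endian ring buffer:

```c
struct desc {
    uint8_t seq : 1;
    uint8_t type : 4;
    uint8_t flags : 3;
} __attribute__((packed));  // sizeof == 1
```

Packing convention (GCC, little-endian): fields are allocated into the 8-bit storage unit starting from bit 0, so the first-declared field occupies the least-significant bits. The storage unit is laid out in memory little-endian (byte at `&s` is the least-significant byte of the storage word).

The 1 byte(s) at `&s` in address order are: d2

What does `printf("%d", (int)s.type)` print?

[0]=0xd2 (little-endian) → word 0xd2
seq:1 @ bit 0 → (0xd2>>0)&0x1 = 0x0
type:4 @ bit 1 → (0xd2>>1)&0xf = 0x9  ←
flags:3 @ bit 5 → (0xd2>>5)&0x7 = 0x6

9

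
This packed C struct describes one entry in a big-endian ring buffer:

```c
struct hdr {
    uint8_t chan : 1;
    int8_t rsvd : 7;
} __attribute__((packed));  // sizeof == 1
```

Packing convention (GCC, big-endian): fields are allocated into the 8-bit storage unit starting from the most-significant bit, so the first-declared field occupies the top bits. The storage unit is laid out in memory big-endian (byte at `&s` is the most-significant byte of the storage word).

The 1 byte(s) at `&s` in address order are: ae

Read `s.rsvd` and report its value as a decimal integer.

[0]=0xae (big-endian) → word 0xae
chan [7+:1] = (word>>7) & 0x1 = 1
rsvd [0+:7] = (word>>0) & 0x7f = 46  ←
rsvd signed 7b, MSB=0: value = 46

46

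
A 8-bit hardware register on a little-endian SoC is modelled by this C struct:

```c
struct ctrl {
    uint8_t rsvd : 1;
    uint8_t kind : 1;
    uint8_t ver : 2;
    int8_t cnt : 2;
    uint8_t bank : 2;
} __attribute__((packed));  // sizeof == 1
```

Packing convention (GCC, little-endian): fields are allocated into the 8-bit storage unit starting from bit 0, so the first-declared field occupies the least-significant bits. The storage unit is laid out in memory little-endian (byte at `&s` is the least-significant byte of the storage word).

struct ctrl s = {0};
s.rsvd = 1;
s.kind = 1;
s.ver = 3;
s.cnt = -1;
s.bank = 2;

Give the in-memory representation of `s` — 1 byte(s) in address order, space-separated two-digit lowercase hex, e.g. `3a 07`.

bf

[0+:1] rsvd=1 & 0x1 = 0x1; word=0x01
[1+:1] kind=1 & 0x1 = 0x1; word=0x03
[2+:2] ver=3 & 0x3 = 0x3; word=0x0f
[4+:2] cnt=-1 & 0x3 = 0x3; word=0x3f
[6+:2] bank=2 & 0x3 = 0x2; word=0xbf
word = 0xbf → little-endian bytes:
  [0]=0xbf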